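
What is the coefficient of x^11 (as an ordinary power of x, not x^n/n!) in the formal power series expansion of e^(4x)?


The exponential series is e^y = sum_{k>=0} y^k / k!. Substituting y = 4x gives
e^(4x) = sum_{k>=0} 4^k x^k / k!.
So the coefficient of x^n is a^n/n! with a = 4, n = 11:
4^11 / 11! = 4194304/39916800 = 16384/155925

16384/155925


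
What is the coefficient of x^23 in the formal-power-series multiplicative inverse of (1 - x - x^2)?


Let the inverse be f(x) = sum_{k>=0} a_k x^k. From f(x) * (1 - x - x^2) = 1 and matching coefficients:
 x^0: a_0 = 1.
 x^1: a_1 - a_0 = 0, so a_1 = 1.
 x^k (k >= 2): a_k - a_{k-1} - a_{k-2} = 0, i.e. a_k = a_{k-1} + a_{k-2}.
This is the Fibonacci-type recurrence shifted so that a_0 = a_1 = 1.
Iterating: a_0=1, a_1=1, a_2=2, a_3=3, a_4=5, a_5=8, a_6=13, a_7=21, a_8=34, a_9=55, ...
a_23 = 46368.

46368


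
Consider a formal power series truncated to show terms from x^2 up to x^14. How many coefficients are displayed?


From x^2 to x^14 inclusive, the count is 14 - 2 + 1 = 13.

13


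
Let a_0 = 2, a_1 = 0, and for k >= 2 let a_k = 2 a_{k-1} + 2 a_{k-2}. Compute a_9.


Iterating the recurrence forward:
a_0 = 2
a_1 = 0
a_2 = 2*0 + 2*2 = 4
a_3 = 2*4 + 2*0 = 8
a_4 = 2*8 + 2*4 = 24
a_5 = 2*24 + 2*8 = 64
a_6 = 2*64 + 2*24 = 176
a_7 = 2*176 + 2*64 = 480
a_8 = 2*480 + 2*176 = 1312
a_9 = 2*1312 + 2*480 = 3584
So a_9 = 3584.

3584


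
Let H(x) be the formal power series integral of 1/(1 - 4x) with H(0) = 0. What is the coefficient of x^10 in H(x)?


1/(1 - 4x) = sum_{k>=0} 4^k x^k. Integrating termwise with H(0) = 0:
H(x) = sum_{k>=0} 4^k x^(k+1) / (k+1) = sum_{m>=1} 4^(m-1) x^m / m.
For m = 10: 4^9/10 = 262144/10 = 131072/5.

131072/5


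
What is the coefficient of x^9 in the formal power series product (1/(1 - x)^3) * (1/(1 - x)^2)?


Combine the factors: (1/(1 - x)^3) * (1/(1 - x)^2) = 1/(1 - x)^5.
Then use 1/(1 - x)^r = sum_{k>=0} C(k + r - 1, r - 1) x^k with r = 5 and k = 9:
C(13, 4) = 715.

715


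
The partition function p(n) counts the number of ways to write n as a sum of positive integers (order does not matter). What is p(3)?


Using the generating function prod_{k>=1} 1/(1-x^k), we compute p(3).
By dynamic programming over parts 1 through 3:
p(3) = 3

3


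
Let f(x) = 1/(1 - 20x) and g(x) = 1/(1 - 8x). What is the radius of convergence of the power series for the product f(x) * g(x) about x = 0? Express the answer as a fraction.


The radius of 1/(1 - 20x) is 1/20 (nearest singularity at x = 1/20), and the radius of 1/(1 - 8x) is 1/8.
The product f(x)*g(x) = 1/((1 - 20x)(1 - 8x)) has singularities at both 1/20 and 1/8, so its radius of convergence is the distance to the nearest one:
min(1/20, 1/8) = 1/20.

1/20


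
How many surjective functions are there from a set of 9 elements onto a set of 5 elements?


By inclusion-exclusion on which target elements are missed, the number of surjections from an n-set onto a k-set is
surj(n, k) = sum_{j=0}^{k} (-1)^j C(k, j) (k - j)^n.
Equivalently surj(n, k) = k! * S(n, k), where S(n, k) is the Stirling number of the second kind.
For n = 9, k = 5:
S(9, 5) = 6951, so
surj = 5! * 6951 = 120 * 6951 = 834120.

834120


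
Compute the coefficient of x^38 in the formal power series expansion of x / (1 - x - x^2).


Let f(x) = sum_{k>=0} a_k x^k. Multiplying f(x) * (1 - x - x^2) = x and matching coefficients gives a_0 = 0, a_1 = 1, and a_k = a_{k-1} + a_{k-2} for k >= 2. These are the Fibonacci numbers F_k.
Iterating from F_0 = 0, F_1 = 1:
F_0=0, F_1=1, F_2=1, F_3=2, F_4=3, F_5=5, F_6=8, F_7=13, F_8=21, F_9=34, ...
F_38 = 39088169.

39088169


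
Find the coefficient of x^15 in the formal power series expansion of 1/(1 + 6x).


Write 1/(1 + c x) = 1/(1 - (-c) x) and apply the geometric-series identity
1/(1 - y) = sum_{k>=0} y^k to get 1/(1 + c x) = sum_{k>=0} (-c)^k x^k.
So the coefficient of x^k is (-c)^k = (-1)^k * c^k.
Here c = 6 and k = 15:
(-6)^15 = -1 * 470184984576 = -470184984576

-470184984576


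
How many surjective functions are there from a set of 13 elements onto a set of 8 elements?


By inclusion-exclusion on which target elements are missed, the number of surjections from an n-set onto a k-set is
surj(n, k) = sum_{j=0}^{k} (-1)^j C(k, j) (k - j)^n.
Equivalently surj(n, k) = k! * S(n, k), where S(n, k) is the Stirling number of the second kind.
For n = 13, k = 8:
S(13, 8) = 1899612, so
surj = 8! * 1899612 = 40320 * 1899612 = 76592355840.

76592355840


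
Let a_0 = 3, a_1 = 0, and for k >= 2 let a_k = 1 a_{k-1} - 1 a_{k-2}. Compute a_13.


Iterating the recurrence forward:
a_0 = 3
a_1 = 0
a_2 = 1*0 - 1*3 = -3
a_3 = 1*-3 - 1*0 = -3
a_4 = 1*-3 - 1*-3 = 0
a_5 = 1*0 - 1*-3 = 3
a_6 = 1*3 - 1*0 = 3
a_7 = 1*3 - 1*3 = 0
a_8 = 1*0 - 1*3 = -3
a_9 = 1*-3 - 1*0 = -3
a_10 = 1*-3 - 1*-3 = 0
a_11 = 1*0 - 1*-3 = 3
a_12 = 1*3 - 1*0 = 3
a_13 = 1*3 - 1*3 = 0
So a_13 = 0.

0


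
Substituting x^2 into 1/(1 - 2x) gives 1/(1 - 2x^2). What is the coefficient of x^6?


The coefficient of x^(2m) in 1/(1 - 2x^2) is 2^m.
With n = 6 = 2*3, the coefficient is 2^3 = 8.

8


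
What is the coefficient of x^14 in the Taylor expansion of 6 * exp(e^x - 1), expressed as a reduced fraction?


exp(e^x - 1) = sum_{k>=0} Bell_k x^k / k!, where Bell_k is the k-th Bell number.
So the coefficient of x^14 is 6 * Bell_14 / 14!.
Computing: Bell_14 = 190899322 and 14! = 87178291200, giving
6 * 190899322/87178291200 = 95449661/7264857600.

95449661/7264857600


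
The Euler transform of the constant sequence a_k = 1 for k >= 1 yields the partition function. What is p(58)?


The Euler transform converts the sequence a_k = 1 into the number of integer partitions.
Using the recurrence or dynamic programming:
p(58) = 715220

715220


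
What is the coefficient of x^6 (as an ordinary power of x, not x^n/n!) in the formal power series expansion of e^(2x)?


The exponential series is e^y = sum_{k>=0} y^k / k!. Substituting y = 2x gives
e^(2x) = sum_{k>=0} 2^k x^k / k!.
So the coefficient of x^n is a^n/n! with a = 2, n = 6:
2^6 / 6! = 64/720 = 4/45

4/45


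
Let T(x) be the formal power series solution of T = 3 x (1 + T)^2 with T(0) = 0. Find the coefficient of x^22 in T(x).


Apply the Lagrange inversion formula: if T = 3 x * phi(T) with phi(t) = (1 + t)^2, then [x^n] T = 3^n * (1/n) [t^(n-1)] phi(t)^n = 3^n * (1/n) [t^(n-1)] (1 + t)^(2n) = 3^n * (1/n) C(2n, n-1).
Using the identity C(2n, n-1) = C(2n, n) * n / (n+1), the unscaled factor equals C(2n, n) / (n+1) = C_n, the n-th Catalan number.
For n = 22: C_22 = C(44, 22) / 23 = 2104098963720/23 = 91482563640.
With the 3^22 = 31381059609 factor, the coefficient is 31381059609 * 91482563640 = 2870819782770976016760.

2870819782770976016760


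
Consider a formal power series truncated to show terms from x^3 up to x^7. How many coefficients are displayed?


From x^3 to x^7 inclusive, the count is 7 - 3 + 1 = 5.

5


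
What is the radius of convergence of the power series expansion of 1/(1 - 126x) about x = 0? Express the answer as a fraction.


Expanding 1/(1 - 126x) = sum_{k>=0} 126^k x^k, the series converges when |126x| < 1, i.e., |x| < 1/126.
So the radius of convergence is 1/126 = 1/126.

1/126


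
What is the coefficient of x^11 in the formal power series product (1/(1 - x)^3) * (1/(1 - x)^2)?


Combine the factors: (1/(1 - x)^3) * (1/(1 - x)^2) = 1/(1 - x)^5.
Then use 1/(1 - x)^r = sum_{k>=0} C(k + r - 1, r - 1) x^k with r = 5 and k = 11:
C(15, 4) = 1365.

1365


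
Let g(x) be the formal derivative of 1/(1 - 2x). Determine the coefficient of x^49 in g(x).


Differentiate termwise: d/dx sum_{k>=0} 2^k x^k = sum_{k>=1} k 2^k x^(k-1) = sum_{j>=0} (j+1) 2^(j+1) x^j.
Equivalently, d/dx [1/(1 - 2x)] = 2/(1 - 2x)^2.
For j = 49: 50 * 2^50 = 50 * 1125899906842624 = 56294995342131200.

56294995342131200


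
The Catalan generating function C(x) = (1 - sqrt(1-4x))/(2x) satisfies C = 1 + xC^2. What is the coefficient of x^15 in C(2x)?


Substituting x -> 2x scales the n-th coefficient by 2^n, so [x^15] C(2x) = 2^15 * C_15.
C_15 = C(2*15, 15)/(16) = 155117520/16 = 9694845.
So 2^15 * 9694845 = 32768 * 9694845 = 317680680960.

317680680960


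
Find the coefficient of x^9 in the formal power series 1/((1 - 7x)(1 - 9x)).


By partial fractions or Cauchy convolution:
The coefficient equals sum_{k=0}^{9} 7^k * 9^(9-k).
= 1602154576

1602154576


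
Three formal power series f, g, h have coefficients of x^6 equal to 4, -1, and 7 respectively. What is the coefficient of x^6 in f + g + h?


Series addition is componentwise:
4 + -1 + 7
= 10

10


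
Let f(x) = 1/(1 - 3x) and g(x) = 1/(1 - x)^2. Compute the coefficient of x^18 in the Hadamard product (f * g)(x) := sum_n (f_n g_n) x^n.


f has coefficients f_k = 3^k. For g = 1/(1 - x)^2 the coefficient is g_k = C(k + 1, 1) = k + 1. The Hadamard coefficient is (f * g)_k = 3^k * (k + 1).
For k = 18: 3^18 * 19 = 387420489 * 19 = 7360989291.

7360989291


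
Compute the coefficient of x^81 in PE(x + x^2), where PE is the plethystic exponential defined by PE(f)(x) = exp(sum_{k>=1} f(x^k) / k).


With f(x) = x + x^2, the exponent is sum_{k>=1} (x^k + x^(2k)) / k = -ln(1 - x) - ln(1 - x^2). Exponentiating:
PE(x + x^2) = 1 / ((1 - x)(1 - x^2)).
This is the generating function for partitions of n into parts of size 1 or 2. The number of 2's can be any j in 0..40, and the rest are 1's, so
[x^81] = floor(81/2) + 1 = 41.

41


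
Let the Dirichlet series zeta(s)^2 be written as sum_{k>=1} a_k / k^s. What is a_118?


The Dirichlet convolution of the constant function 1 with itself gives (1 * 1)(k) = sum_{d | k} 1 = d(k), the number of positive divisors of k.
Since zeta(s) = sum_{k>=1} 1/k^s, we have zeta(s)^2 = sum_{k>=1} d(k)/k^s, so a_k = d(k).
For k = 118: the divisors are 1, 2, 59, 118.
Count = 4.

4


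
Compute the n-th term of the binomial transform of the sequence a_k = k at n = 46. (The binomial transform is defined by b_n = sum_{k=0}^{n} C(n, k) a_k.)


With a_k = k, b_n = sum_{k=0}^{n} C(n, k) k. Using k * C(n, k) = n * C(n-1, k-1) gives b_n = n * sum_{k>=1} C(n-1, k-1) = n * 2^(n-1).
For n = 46: 46 * 2^45 = 46 * 35184372088832 = 1618481116086272.

1618481116086272


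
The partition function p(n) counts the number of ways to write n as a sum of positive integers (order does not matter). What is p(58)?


Using the generating function prod_{k>=1} 1/(1-x^k), we compute p(58).
By dynamic programming over parts 1 through 58:
p(58) = 715220

715220


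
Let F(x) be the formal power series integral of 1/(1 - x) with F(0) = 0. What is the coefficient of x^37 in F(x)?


1/(1 - x) = sum_{k>=0} x^k. Integrating termwise and using F(0) = 0 gives
F(x) = sum_{k>=0} x^(k+1) / (k+1) = sum_{m>=1} x^m / m = -ln(1 - x).
So the coefficient of x^37 is 1/37 = 1/37.

1/37


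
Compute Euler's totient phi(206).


phi(n) counts integers in [1, n] coprime to n. Using the multiplicative formula phi(n) = n * prod_{p | n} (1 - 1/p):
206 = 2 * 103, so
phi(206) = 206 * (1 - 1/2) * (1 - 1/103) = 102.

102


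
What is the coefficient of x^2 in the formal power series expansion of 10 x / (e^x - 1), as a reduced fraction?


The exponential generating function for Bernoulli numbers is
x / (e^x - 1) = sum_{k>=0} B_k x^k / k!.
So the coefficient of x^2 in 10 x / (e^x - 1) is 10 B_2 / 2!.
Computing: B_2 = 1/6, 2! = 2, giving
10 * 1/6 / 2 = 5/6.

5/6


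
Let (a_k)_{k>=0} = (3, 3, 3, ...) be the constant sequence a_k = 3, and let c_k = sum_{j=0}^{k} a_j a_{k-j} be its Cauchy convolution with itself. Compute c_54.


Since a_j = 3 for all j >= 0, the convolution sum becomes
c_k = sum_{j=0}^{k} 3 * 3 = 9 * (k + 1).
Equivalently, the generating function of (a_k) is 3/(1 - x) and its square is 9/(1 - x)^2 = sum_{k>=0} 9(k + 1) x^k.
For k = 54: 9 * 55 = 495.

495


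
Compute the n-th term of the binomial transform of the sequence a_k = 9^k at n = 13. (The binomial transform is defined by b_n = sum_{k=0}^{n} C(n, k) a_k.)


With a_k = 9^k, b_n = sum_{k=0}^{n} C(n, k) 9^k = (1 + 9)^n by the binomial theorem.
For n = 13: (1 + 9)^13 = 10^13 = 10000000000000.

10000000000000


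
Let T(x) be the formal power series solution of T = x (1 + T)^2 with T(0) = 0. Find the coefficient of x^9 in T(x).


Apply the Lagrange inversion formula: if T = x * phi(T) with phi(t) = (1 + t)^2, then [x^n] T = (1/n) [t^(n-1)] phi(t)^n = (1/n) [t^(n-1)] (1 + t)^(2n) = (1/n) C(2n, n-1).
Using the identity C(2n, n-1) = C(2n, n) * n / (n+1), the unscaled factor equals C(2n, n) / (n+1) = C_n, the n-th Catalan number.
For n = 9: C_9 = C(18, 9) / 10 = 48620/10 = 4862 = 4862.

4862


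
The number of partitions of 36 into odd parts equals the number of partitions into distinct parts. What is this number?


Computing partitions of 36 into odd parts (1, 3, 5, ...):
Using the generating function prod_{k>=0} 1/(1-x^(2k+1)),
the count is 668

668


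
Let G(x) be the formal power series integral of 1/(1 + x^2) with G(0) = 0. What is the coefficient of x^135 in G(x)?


1/(1 + x^2) = sum_{j>=0} (-1)^j x^(2j). Integrating termwise with G(0) = 0:
G(x) = sum_{j>=0} (-1)^j x^(2j+1) / (2j+1) = arctan(x).
Only odd powers are nonzero. For x^135 write 135 = 2*67 + 1, giving
(-1)^67 / 135 = -1/135 = -1/135.

-1/135


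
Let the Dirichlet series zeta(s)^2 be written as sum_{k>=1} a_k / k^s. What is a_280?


The Dirichlet convolution of the constant function 1 with itself gives (1 * 1)(k) = sum_{d | k} 1 = d(k), the number of positive divisors of k.
Since zeta(s) = sum_{k>=1} 1/k^s, we have zeta(s)^2 = sum_{k>=1} d(k)/k^s, so a_k = d(k).
For k = 280: the divisors are 1, 2, 4, 5, 7, 8, 10, 14, 20, 28, 35, 40, 56, 70, 140, 280.
Count = 16.

16


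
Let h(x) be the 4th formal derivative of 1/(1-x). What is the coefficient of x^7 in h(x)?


Differentiating 4 times: d^4/dx^4 [1/(1-x)] = 4!/(1-x)^5.
The expansion 1/(1-x)^5 = sum_{k>=0} C(k+4, 4) x^k, so the coefficient of x^n in 4!/(1-x)^5 is 4! * C(n+4, 4).
For n = 7: 24 * C(11, 4) = 24 * 330 = 7920

7920


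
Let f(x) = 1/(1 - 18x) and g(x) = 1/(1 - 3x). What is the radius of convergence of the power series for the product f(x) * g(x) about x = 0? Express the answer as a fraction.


The radius of 1/(1 - 18x) is 1/18 (nearest singularity at x = 1/18), and the radius of 1/(1 - 3x) is 1/3.
The product f(x)*g(x) = 1/((1 - 18x)(1 - 3x)) has singularities at both 1/18 and 1/3, so its radius of convergence is the distance to the nearest one:
min(1/18, 1/3) = 1/18.

1/18


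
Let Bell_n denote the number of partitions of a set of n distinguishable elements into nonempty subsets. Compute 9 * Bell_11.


Bell_11 can be computed from the Bell triangle or from Dobinski's identity Bell_n = (1/e) * sum_{k>=0} k^n / k!.
Computing Bell_11 = 678570.
Then 9 * 678570 = 6107130.

6107130


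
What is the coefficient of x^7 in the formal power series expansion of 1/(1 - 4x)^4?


The general identity 1/(1 - c x)^r = sum_{k>=0} c^k C(k + r - 1, r - 1) x^k follows by substituting y = c x into 1/(1 - y)^r = sum_{k>=0} C(k + r - 1, r - 1) y^k.
For c = 4, r = 4, k = 7:
4^7 * C(10, 3) = 16384 * 120 = 1966080.

1966080


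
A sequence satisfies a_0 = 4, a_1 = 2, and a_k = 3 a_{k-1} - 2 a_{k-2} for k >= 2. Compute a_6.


The characteristic equation is t^2 - 3 t + 2 = 0, with roots r_1 = 2 and r_2 = 1 (so c_1 = r_1 + r_2, c_2 = -r_1 r_2 as required).
One can use the closed form a_n = A r_1^n + B r_2^n, but direct iteration is more reliable:
a_0 = 4, a_1 = 2, a_2 = -2, a_3 = -10, a_4 = -26, a_5 = -58, a_6 = -122.
So a_6 = -122.

-122


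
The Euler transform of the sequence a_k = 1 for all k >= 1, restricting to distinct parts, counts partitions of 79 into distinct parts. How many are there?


Partitions of 79 into distinct parts can be computed via generating function.
Product (1+x)(1+x^2)(1+x^3)...
The coefficient of x^79 = 70488

70488


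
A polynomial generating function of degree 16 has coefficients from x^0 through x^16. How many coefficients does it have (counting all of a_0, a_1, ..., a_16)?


A polynomial of degree 16 takes the form a_0 + a_1 x + ... + a_16 x^16.
The number of coefficients is 16 + 1 = 17.

17


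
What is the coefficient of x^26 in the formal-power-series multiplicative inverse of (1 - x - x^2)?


Let the inverse be f(x) = sum_{k>=0} a_k x^k. From f(x) * (1 - x - x^2) = 1 and matching coefficients:
 x^0: a_0 = 1.
 x^1: a_1 - a_0 = 0, so a_1 = 1.
 x^k (k >= 2): a_k - a_{k-1} - a_{k-2} = 0, i.e. a_k = a_{k-1} + a_{k-2}.
This is the Fibonacci-type recurrence shifted so that a_0 = a_1 = 1.
Iterating: a_0=1, a_1=1, a_2=2, a_3=3, a_4=5, a_5=8, a_6=13, a_7=21, a_8=34, a_9=55, ...
a_26 = 196418.

196418


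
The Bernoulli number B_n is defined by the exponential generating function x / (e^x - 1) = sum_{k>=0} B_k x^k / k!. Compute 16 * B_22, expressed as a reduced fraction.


Bernoulli numbers can also be computed recursively via B_0 = 1 and sum_{j=0}^{m} C(m+1, j) B_j = 0 for m >= 1. Odd-index Bernoulli numbers vanish for k >= 3.
Computing B_22 = 854513/138, so 16 * B_22 = 16 * 854513/138 = 6836104/69.

6836104/69


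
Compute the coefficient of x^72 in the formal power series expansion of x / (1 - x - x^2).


Let f(x) = sum_{k>=0} a_k x^k. Multiplying f(x) * (1 - x - x^2) = x and matching coefficients gives a_0 = 0, a_1 = 1, and a_k = a_{k-1} + a_{k-2} for k >= 2. These are the Fibonacci numbers F_k.
Iterating from F_0 = 0, F_1 = 1:
F_0=0, F_1=1, F_2=1, F_3=2, F_4=3, F_5=5, F_6=8, F_7=13, F_8=21, F_9=34, ...
F_72 = 498454011879264.

498454011879264


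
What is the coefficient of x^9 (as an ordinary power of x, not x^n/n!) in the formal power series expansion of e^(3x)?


The exponential series is e^y = sum_{k>=0} y^k / k!. Substituting y = 3x gives
e^(3x) = sum_{k>=0} 3^k x^k / k!.
So the coefficient of x^n is a^n/n! with a = 3, n = 9:
3^9 / 9! = 19683/362880 = 243/4480

243/4480


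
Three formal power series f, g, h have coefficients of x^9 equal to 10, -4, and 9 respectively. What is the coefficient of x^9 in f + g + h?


Series addition is componentwise:
10 + -4 + 9
= 15

15


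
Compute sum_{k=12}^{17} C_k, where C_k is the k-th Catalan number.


C_12 through C_17: 208012, 742900, 2674440, 9694845, 35357670, 129644790
Sum = 208012 + 742900 + 2674440 + 9694845 + 35357670 + 129644790
= 178322657

178322657


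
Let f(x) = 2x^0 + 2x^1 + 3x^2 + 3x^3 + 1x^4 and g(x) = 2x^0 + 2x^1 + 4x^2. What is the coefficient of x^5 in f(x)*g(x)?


Cauchy product at x^5:
3*4 + 1*2
= 14

14


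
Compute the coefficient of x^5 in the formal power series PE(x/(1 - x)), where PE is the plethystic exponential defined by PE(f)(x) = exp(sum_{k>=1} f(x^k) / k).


For f(x) = x/(1 - x) we have
sum_{k>=1} f(x^k) / k = sum_{k>=1} (1/k) * x^k / (1 - x^k) = sum_{k, m >= 1} x^(k m) / k,
which after exponentiating simplifies to
PE(x/(1 - x)) = prod_{k>=1} 1 / (1 - x^k).
This is the generating function for the partition function p(n), so the coefficient of x^5 is p(5).
Computing p(5) by dynamic programming over parts 1, 2, ..., 5: p(5) = 7.

7


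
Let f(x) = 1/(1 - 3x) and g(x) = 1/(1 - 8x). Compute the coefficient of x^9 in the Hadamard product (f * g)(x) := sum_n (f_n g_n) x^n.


f has coefficients f_k = 3^k and g has coefficients g_k = 8^k, so the Hadamard product has coefficient (f*g)_k = 3^k * 8^k = 24^k.
For k = 9: 24^9 = 2641807540224.

2641807540224


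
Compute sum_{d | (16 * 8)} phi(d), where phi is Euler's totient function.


First, 16 * 8 = 128. One classical identity is sum_{d | n} phi(d) = n (each k in [1, n] has a unique gcd with n, and among the k's with gcd(k, n) = n/d there are phi(d) of them). So the sum equals 128. We also verify directly:
Divisors of 128: 1, 2, 4, 8, 16, 32, 64, 128.
phi values: 1, 1, 2, 4, 8, 16, 32, 64.
Sum = 128.

128


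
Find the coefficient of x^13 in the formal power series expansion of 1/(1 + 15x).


Write 1/(1 + c x) = 1/(1 - (-c) x) and apply the geometric-series identity
1/(1 - y) = sum_{k>=0} y^k to get 1/(1 + c x) = sum_{k>=0} (-c)^k x^k.
So the coefficient of x^k is (-c)^k = (-1)^k * c^k.
Here c = 15 and k = 13:
(-15)^13 = -1 * 1946195068359375 = -1946195068359375

-1946195068359375


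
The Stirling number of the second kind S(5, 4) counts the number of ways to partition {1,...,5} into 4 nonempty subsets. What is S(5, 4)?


Using the explicit formula S(n,k) = (1/k!) sum_{j=0}^{k} (-1)^(k-j) C(k,j) j^n:
S(5, 4) = 10
Equivalently, S(n,k) is n! times the coefficient of x^n in the EGF (e^x - 1)^k / k!.

10


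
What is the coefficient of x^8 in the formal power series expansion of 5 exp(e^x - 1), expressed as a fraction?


exp(e^x - 1) is the exponential generating function for the Bell numbers Bell_k: exp(e^x - 1) = sum_{k>=0} Bell_k x^k / k!.
So the coefficient of x^8 in 5 exp(e^x - 1) is 5 Bell_8 / 8!.
Computing: Bell_8 = 4140 and 8! = 40320, giving
5 * 4140/40320 = 115/224.

115/224


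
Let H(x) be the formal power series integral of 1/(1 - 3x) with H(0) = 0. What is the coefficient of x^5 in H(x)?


1/(1 - 3x) = sum_{k>=0} 3^k x^k. Integrating termwise with H(0) = 0:
H(x) = sum_{k>=0} 3^k x^(k+1) / (k+1) = sum_{m>=1} 3^(m-1) x^m / m.
For m = 5: 3^4/5 = 81/5 = 81/5.

81/5


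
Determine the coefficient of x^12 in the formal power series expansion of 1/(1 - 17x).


The geometric series identity gives 1/(1 - c x) = sum_{k>=0} c^k x^k, so the coefficient of x^k is c^k.
Here c = 17 and k = 12.
Computing: 17^12 = 582622237229761

582622237229761


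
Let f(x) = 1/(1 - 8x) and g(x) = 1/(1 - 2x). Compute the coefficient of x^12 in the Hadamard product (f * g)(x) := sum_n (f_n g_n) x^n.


f has coefficients f_k = 8^k and g has coefficients g_k = 2^k, so the Hadamard product has coefficient (f*g)_k = 8^k * 2^k = 16^k.
For k = 12: 16^12 = 281474976710656.

281474976710656


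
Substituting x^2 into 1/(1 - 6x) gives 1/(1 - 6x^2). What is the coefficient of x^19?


Since 1/(1 - 6x^2) only has even powers of x,
the coefficient of x^19 (odd) is 0.

0


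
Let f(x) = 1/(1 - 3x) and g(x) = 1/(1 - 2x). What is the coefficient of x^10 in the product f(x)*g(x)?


The coefficient of x^n in f*g is the Cauchy product: sum_{k=0}^{n} a^k * b^(n-k).
With a=3, b=2, n=10:
sum_{k=0}^{10} 3^k * 2^(10-k)
= 175099

175099


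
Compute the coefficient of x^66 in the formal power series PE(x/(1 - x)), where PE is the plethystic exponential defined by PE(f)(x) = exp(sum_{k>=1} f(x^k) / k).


For f(x) = x/(1 - x) we have
sum_{k>=1} f(x^k) / k = sum_{k>=1} (1/k) * x^k / (1 - x^k) = sum_{k, m >= 1} x^(k m) / k,
which after exponentiating simplifies to
PE(x/(1 - x)) = prod_{k>=1} 1 / (1 - x^k).
This is the generating function for the partition function p(n), so the coefficient of x^66 is p(66).
Computing p(66) by dynamic programming over parts 1, 2, ..., 66: p(66) = 2323520.

2323520


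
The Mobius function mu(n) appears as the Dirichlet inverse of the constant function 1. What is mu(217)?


217 = 7 * 31 (all distinct primes).
mu(217) = (-1)^2 = 1

1


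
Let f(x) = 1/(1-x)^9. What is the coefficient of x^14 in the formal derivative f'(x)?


Differentiate: d/dx [ 1/(1-x)^r ] = r / (1-x)^(r+1).
Here r = 9, so f'(x) = 9 / (1-x)^10.
The expansion of 1/(1-x)^(r+1) has coefficient of x^n equal to C(n+r, r).
So the coefficient of x^14 in f'(x) is
9 * C(23, 9) = 9 * 817190 = 7354710

7354710


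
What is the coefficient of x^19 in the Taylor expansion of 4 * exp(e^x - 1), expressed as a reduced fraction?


exp(e^x - 1) = sum_{k>=0} Bell_k x^k / k!, where Bell_k is the k-th Bell number.
So the coefficient of x^19 is 4 * Bell_19 / 19!.
Computing: Bell_19 = 5832742205057 and 19! = 121645100408832000, giving
4 * 5832742205057/121645100408832000 = 5832742205057/30411275102208000.

5832742205057/30411275102208000


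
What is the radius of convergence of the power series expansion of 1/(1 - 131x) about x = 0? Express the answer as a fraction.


Expanding 1/(1 - 131x) = sum_{k>=0} 131^k x^k, the series converges when |131x| < 1, i.e., |x| < 1/131.
So the radius of convergence is 1/131 = 1/131.

1/131


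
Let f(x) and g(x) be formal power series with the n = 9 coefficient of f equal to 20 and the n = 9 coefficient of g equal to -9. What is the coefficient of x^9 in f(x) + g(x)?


Addition of formal power series is termwise.
The coefficient of x^9 in f + g = 20 + -9
= 11

11


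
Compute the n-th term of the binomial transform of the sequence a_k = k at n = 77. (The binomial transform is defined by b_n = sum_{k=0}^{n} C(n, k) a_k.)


With a_k = k, b_n = sum_{k=0}^{n} C(n, k) k. Using k * C(n, k) = n * C(n-1, k-1) gives b_n = n * sum_{k>=1} C(n-1, k-1) = n * 2^(n-1).
For n = 77: 77 * 2^76 = 77 * 75557863725914323419136 = 5817955506895402903273472.

5817955506895402903273472


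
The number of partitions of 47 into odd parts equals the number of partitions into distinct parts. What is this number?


Computing partitions of 47 into odd parts (1, 3, 5, ...):
Using the generating function prod_{k>=0} 1/(1-x^(2k+1)),
the count is 2590

2590


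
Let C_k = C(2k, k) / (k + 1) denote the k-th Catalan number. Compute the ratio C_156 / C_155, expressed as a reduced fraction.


Using C_k = (2k)! / (k! (k+1)!), the ratio C_{k+1}/C_k simplifies to
C_{k+1}/C_k = [(2k+2)! / ((k+1)! (k+2)!)] * [k! (k+1)! / (2k)!]
 = (2k+2)(2k+1) / ((k+1)(k+2)) = 2(2k+1) / (k+2).
For k = 155: 2(2*155 + 1) / (155 + 2) = 622/157 = 622/157.

622/157


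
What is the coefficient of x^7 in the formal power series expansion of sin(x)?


The Maclaurin series is sin(t) = sum_{k>=0} (-1)^k t^(2k+1) / (2k+1)!, so substituting t = x, only odd powers of x are nonzero, with coefficient of x^(2k+1) equal to (-1)^k / (2k+1)!.
Write 7 = 2*3 + 1, giving the coefficient (-1)^3 / 7! = -1/5040 = -1/5040.

-1/5040


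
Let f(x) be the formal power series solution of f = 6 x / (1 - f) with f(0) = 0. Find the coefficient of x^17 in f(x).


Apply Lagrange inversion: f = 6 x * phi(f) with phi(t) = 1/(1 - t), so
[x^n] f = 6^n * (1/n) [t^(n-1)] phi(t)^n = 6^n * (1/n) [t^(n-1)] (1 - t)^(-n) = 6^n * (1/n) C(2n - 2, n - 1) = 6^n * C_{n-1}.
For n = 17: C_16 = C(32, 16) / 17 = 601080390/17 = 35357670.
With the 6^17 = 16926659444736 factor, the coefficient is 16926659444736 * 35357670 = 598487238849358725120.

598487238849358725120


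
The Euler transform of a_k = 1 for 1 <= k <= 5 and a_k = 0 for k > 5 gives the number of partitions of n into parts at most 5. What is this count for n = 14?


Partitions of 14 into parts at most 5:
Using generating function (1-x)^(-1)(1-x^2)^(-1)...(1-x^5)^(-1),
the coefficient of x^14 = 70

70


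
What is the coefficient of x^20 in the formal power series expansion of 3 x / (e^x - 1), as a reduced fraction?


The exponential generating function for Bernoulli numbers is
x / (e^x - 1) = sum_{k>=0} B_k x^k / k!.
So the coefficient of x^20 in 3 x / (e^x - 1) is 3 B_20 / 20!.
Computing: B_20 = -174611/330, 20! = 2432902008176640000, giving
3 * -174611/330 / 2432902008176640000 = -174611/267619220899430400000.

-174611/267619220899430400000


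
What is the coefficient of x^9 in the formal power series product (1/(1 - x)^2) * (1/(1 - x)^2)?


Combine the factors: (1/(1 - x)^2) * (1/(1 - x)^2) = 1/(1 - x)^4.
Then use 1/(1 - x)^r = sum_{k>=0} C(k + r - 1, r - 1) x^k with r = 4 and k = 9:
C(12, 3) = 220.

220


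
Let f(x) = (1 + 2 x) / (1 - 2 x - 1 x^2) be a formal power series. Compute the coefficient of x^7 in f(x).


Write f(x) = sum_{k>=0} a_k x^k. Multiplying both sides by 1 - 2 x - 1 x^2 gives
(1 - 2 x - 1 x^2) sum_{k>=0} a_k x^k = 1 + 2 x.
Matching coefficients:
 x^0: a_0 = 1
 x^1: a_1 - 2 a_0 = 2  =>  a_1 = 2*1 + 2 = 4
 x^k (k >= 2): a_k = 2 a_{k-1} + 1 a_{k-2}.
Iterating: a_2 = 9, a_3 = 22, a_4 = 53, a_5 = 128, a_6 = 309, a_7 = 746.
So the coefficient of x^7 is 746.

746


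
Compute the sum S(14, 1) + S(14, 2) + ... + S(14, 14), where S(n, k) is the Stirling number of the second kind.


By definition, S(n, k) counts partitions of an n-set into exactly k nonempty blocks.
Computing row n = 14 for k = 1..14:
S(14, k): 1, 8191, 788970, 10391745, 40075035, 63436373, 49329280, 20912320, 5135130, 752752, 66066, 3367, 91, 1
Sum = 190899322. (This equals Bell_14 since the sum runs over all k.)

190899322


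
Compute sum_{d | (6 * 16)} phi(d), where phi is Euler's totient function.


First, 6 * 16 = 96. One classical identity is sum_{d | n} phi(d) = n (each k in [1, n] has a unique gcd with n, and among the k's with gcd(k, n) = n/d there are phi(d) of them). So the sum equals 96. We also verify directly:
Divisors of 96: 1, 2, 3, 4, 6, 8, 12, 16, 24, 32, 48, 96.
phi values: 1, 1, 2, 2, 2, 4, 4, 8, 8, 16, 16, 32.
Sum = 96.

96


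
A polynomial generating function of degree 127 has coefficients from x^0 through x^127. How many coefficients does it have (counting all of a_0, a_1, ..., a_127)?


A polynomial of degree 127 takes the form a_0 + a_1 x + ... + a_127 x^127.
The number of coefficients is 127 + 1 = 128.

128


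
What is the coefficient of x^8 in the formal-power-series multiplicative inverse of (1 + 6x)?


The inverse is 1/(1 + 6x). Apply the geometric identity 1/(1 - y) = sum_{k>=0} y^k with y = -6x:
1/(1 + 6x) = sum_{k>=0} (-6)^k x^k.
So the coefficient of x^8 is (-6)^8 = 1679616.

1679616


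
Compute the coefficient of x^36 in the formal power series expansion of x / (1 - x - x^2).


Let f(x) = sum_{k>=0} a_k x^k. Multiplying f(x) * (1 - x - x^2) = x and matching coefficients gives a_0 = 0, a_1 = 1, and a_k = a_{k-1} + a_{k-2} for k >= 2. These are the Fibonacci numbers F_k.
Iterating from F_0 = 0, F_1 = 1:
F_0=0, F_1=1, F_2=1, F_3=2, F_4=3, F_5=5, F_6=8, F_7=13, F_8=21, F_9=34, ...
F_36 = 14930352.

14930352


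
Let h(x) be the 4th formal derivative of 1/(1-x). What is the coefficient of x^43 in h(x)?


Differentiating 4 times: d^4/dx^4 [1/(1-x)] = 4!/(1-x)^5.
The expansion 1/(1-x)^5 = sum_{k>=0} C(k+4, 4) x^k, so the coefficient of x^n in 4!/(1-x)^5 is 4! * C(n+4, 4).
For n = 43: 24 * C(47, 4) = 24 * 178365 = 4280760

4280760


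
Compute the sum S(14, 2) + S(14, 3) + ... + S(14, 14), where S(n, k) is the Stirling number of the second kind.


By definition, S(n, k) counts partitions of an n-set into exactly k nonempty blocks.
Computing row n = 14 for k = 2..14:
S(14, k): 8191, 788970, 10391745, 40075035, 63436373, 49329280, 20912320, 5135130, 752752, 66066, 3367, 91, 1
Sum = 190899321.

190899321


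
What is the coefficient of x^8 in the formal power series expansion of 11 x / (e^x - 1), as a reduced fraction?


The exponential generating function for Bernoulli numbers is
x / (e^x - 1) = sum_{k>=0} B_k x^k / k!.
So the coefficient of x^8 in 11 x / (e^x - 1) is 11 B_8 / 8!.
Computing: B_8 = -1/30, 8! = 40320, giving
11 * -1/30 / 40320 = -11/1209600.

-11/1209600


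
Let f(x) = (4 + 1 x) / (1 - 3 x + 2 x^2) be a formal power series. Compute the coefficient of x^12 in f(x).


Write f(x) = sum_{k>=0} a_k x^k. Multiplying both sides by 1 - 3 x + 2 x^2 gives
(1 - 3 x + 2 x^2) sum_{k>=0} a_k x^k = 4 + 1 x.
Matching coefficients:
 x^0: a_0 = 4
 x^1: a_1 - 3 a_0 = 1  =>  a_1 = 3*4 + 1 = 13
 x^k (k >= 2): a_k = 3 a_{k-1} - 2 a_{k-2}.
Iterating: a_2 = 31, a_3 = 67, a_4 = 139, a_5 = 283, a_6 = 571, a_7 = 1147, a_8 = 2299, a_9 = 4603, a_10 = 9211, a_11 = 18427, a_12 = 36859.
So the coefficient of x^12 is 36859.

36859


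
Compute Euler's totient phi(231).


phi(n) counts integers in [1, n] coprime to n. Using the multiplicative formula phi(n) = n * prod_{p | n} (1 - 1/p):
231 = 3 * 7 * 11, so
phi(231) = 231 * (1 - 1/3) * (1 - 1/7) * (1 - 1/11) = 120.

120


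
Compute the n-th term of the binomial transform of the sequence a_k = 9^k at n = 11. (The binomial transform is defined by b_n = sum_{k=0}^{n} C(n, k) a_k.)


With a_k = 9^k, b_n = sum_{k=0}^{n} C(n, k) 9^k = (1 + 9)^n by the binomial theorem.
For n = 11: (1 + 9)^11 = 10^11 = 100000000000.

100000000000


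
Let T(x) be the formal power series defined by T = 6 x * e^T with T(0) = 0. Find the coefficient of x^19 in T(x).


Apply the Lagrange inversion formula: if T = 6 x * phi(T) with phi(t) = e^t, then
[x^n] T = 6^n * (1/n) [t^(n-1)] phi(t)^n = 6^n * (1/n) [t^(n-1)] e^(n t) = 6^n * (1/n) * n^(n-1) / (n-1)! = 6^n * n^(n-1) / n!.
When c = 1 this is the Cayley count of rooted labeled trees on n vertices, divided by n!.
For n = 19: 6^19 * 19^18 / 19! = 609359740010496 * 104127350297911241532841/121645100408832000 = 7766672725568034822660288264/14889875.

7766672725568034822660288264/14889875


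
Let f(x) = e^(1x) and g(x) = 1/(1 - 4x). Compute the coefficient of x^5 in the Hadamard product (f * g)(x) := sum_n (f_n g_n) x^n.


Expanding: f_k = 1^k/k! (from e^(1x)) and g_k = 4^k (from 1/(1 - 4x)). So the Hadamard coefficient (f * g)_k = 1^k 4^k / k! = (4)^k / k!.
For k = 5: 4^5/5! = 1024/120 = 128/15.

128/15


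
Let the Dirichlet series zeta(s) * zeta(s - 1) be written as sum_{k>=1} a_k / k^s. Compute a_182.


Convolution gives a_k = sum_{d | k} d * 1 = sum_{d | k} d = sigma(k), the sum of positive divisors of k.
For k = 182, the divisors are 1, 2, 7, 13, 14, 26, 91, 182, so
sigma(182) = 1 + 2 + 7 + 13 + 14 + 26 + 91 + 182 = 336.

336


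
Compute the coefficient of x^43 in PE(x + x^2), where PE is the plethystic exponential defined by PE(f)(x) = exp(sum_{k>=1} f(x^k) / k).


With f(x) = x + x^2, the exponent is sum_{k>=1} (x^k + x^(2k)) / k = -ln(1 - x) - ln(1 - x^2). Exponentiating:
PE(x + x^2) = 1 / ((1 - x)(1 - x^2)).
This is the generating function for partitions of n into parts of size 1 or 2. The number of 2's can be any j in 0..21, and the rest are 1's, so
[x^43] = floor(43/2) + 1 = 22.

22


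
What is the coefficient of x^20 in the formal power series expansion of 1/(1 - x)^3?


The negative binomial / multiset identity is
1/(1 - x)^r = sum_{k>=0} C(k + r - 1, r - 1) x^k.
Here r = 3 and k = 20, so the coefficient is
C(20 + 2, 2) = C(22, 2)
= 231

231


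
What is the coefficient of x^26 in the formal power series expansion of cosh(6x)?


The Maclaurin series is cosh(t) = sum_{m>=0} t^(2m) / (2m)!, so substituting t = 6x, only even powers of x are nonzero, with coefficient of x^(2m) equal to 6^(2m) / (2m)!.
For x^26 the coefficient is 6^26/26! = 170581728179578208256/403291461126605635584000000 = 344373768/814172781296875.

344373768/814172781296875


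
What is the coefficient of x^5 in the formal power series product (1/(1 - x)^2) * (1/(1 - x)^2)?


Combine the factors: (1/(1 - x)^2) * (1/(1 - x)^2) = 1/(1 - x)^4.
Then use 1/(1 - x)^r = sum_{k>=0} C(k + r - 1, r - 1) x^k with r = 4 and k = 5:
C(8, 3) = 56.

56


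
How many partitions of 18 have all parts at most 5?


Using the generating function (1-x)^(-1)(1-x^2)^(-1)...(1-x^5)^(-1),
the coefficient of x^18 counts these restricted partitions.
Result = 141

141


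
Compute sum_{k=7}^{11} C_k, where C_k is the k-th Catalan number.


C_7 through C_11: 429, 1430, 4862, 16796, 58786
Sum = 429 + 1430 + 4862 + 16796 + 58786
= 82303

82303


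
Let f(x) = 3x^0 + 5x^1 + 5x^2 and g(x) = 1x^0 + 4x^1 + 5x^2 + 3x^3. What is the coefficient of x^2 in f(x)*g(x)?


Cauchy product at x^2:
3*5 + 5*4 + 5*1
= 40

40


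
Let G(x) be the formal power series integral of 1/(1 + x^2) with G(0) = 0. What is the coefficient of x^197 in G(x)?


1/(1 + x^2) = sum_{j>=0} (-1)^j x^(2j). Integrating termwise with G(0) = 0:
G(x) = sum_{j>=0} (-1)^j x^(2j+1) / (2j+1) = arctan(x).
Only odd powers are nonzero. For x^197 write 197 = 2*98 + 1, giving
(-1)^98 / 197 = 1/197 = 1/197.

1/197


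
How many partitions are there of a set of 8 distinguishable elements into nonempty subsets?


Bell_8 can be computed from the Bell triangle or from Dobinski's identity Bell_n = (1/e) * sum_{k>=0} k^n / k!.
Computing Bell_8 = 4140.

4140


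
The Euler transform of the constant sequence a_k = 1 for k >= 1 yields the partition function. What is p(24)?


The Euler transform converts the sequence a_k = 1 into the number of integer partitions.
Using the recurrence or dynamic programming:
p(24) = 1575

1575


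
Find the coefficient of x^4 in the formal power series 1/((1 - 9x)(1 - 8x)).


By partial fractions or Cauchy convolution:
The coefficient equals sum_{k=0}^{4} 9^k * 8^(4-k).
= 26281

26281


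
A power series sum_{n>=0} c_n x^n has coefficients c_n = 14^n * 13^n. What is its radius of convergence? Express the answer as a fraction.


By the root test (Cauchy-Hadamard), the radius is R = 1 / limsup_n |c_n|^(1/n).
Here |c_n|^(1/n) = (14^n * 13^n)^(1/n) = 14 * 13 = 182 for all n.
So R = 1/182 = 1/182.

1/182


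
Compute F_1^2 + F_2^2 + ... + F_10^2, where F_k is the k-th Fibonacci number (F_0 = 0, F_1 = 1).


There is a standard identity sum_{k=0}^{N} F_k^2 = F_N * F_{N+1} (proved inductively from the telescoping relation F_k^2 = F_k F_{k+1} - F_{k-1} F_k). Then
sum_{k=1}^{10} F_k^2 = F_10 F_11 - F_0 F_1.
Computing: F_10 = 55, F_11 = 89, F_0 = 0, F_1 = 1.
Sum = 55 * 89 - 0 * 1 = 4895.

4895


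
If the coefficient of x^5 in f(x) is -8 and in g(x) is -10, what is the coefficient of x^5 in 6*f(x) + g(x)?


Scalar multiplication scales coefficients: 6 * -8 = -48.
Then add the g coefficient: -48 + -10
= -58

-58


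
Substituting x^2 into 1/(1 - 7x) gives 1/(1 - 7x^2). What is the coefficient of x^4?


The coefficient of x^(2m) in 1/(1 - 7x^2) is 7^m.
With n = 4 = 2*2, the coefficient is 7^2 = 49.

49


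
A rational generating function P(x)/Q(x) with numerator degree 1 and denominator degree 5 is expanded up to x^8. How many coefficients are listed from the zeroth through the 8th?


Expanding up to x^8 gives the coefficients for x^0, x^1, ..., x^8.
That is 8 + 1 = 9 coefficients in total.

9


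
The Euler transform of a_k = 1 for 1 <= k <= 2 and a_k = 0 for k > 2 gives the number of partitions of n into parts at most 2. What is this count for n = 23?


Partitions of 23 into parts at most 2:
Using generating function (1-x)^(-1)(1-x^2)^(-1),
the coefficient of x^23 = 12

12


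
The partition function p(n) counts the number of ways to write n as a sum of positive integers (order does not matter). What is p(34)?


Using the generating function prod_{k>=1} 1/(1-x^k), we compute p(34).
By dynamic programming over parts 1 through 34:
p(34) = 12310

12310


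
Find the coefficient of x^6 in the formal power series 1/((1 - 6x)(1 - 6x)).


By partial fractions or Cauchy convolution:
The coefficient equals sum_{k=0}^{6} 6^k * 6^(6-k).
= 326592

326592


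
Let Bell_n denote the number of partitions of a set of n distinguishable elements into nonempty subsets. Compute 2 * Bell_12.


Bell_12 can be computed from the Bell triangle or from Dobinski's identity Bell_n = (1/e) * sum_{k>=0} k^n / k!.
Computing Bell_12 = 4213597.
Then 2 * 4213597 = 8427194.

8427194


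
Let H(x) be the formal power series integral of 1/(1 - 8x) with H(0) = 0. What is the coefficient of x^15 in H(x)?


1/(1 - 8x) = sum_{k>=0} 8^k x^k. Integrating termwise with H(0) = 0:
H(x) = sum_{k>=0} 8^k x^(k+1) / (k+1) = sum_{m>=1} 8^(m-1) x^m / m.
For m = 15: 8^14/15 = 4398046511104/15 = 4398046511104/15.

4398046511104/15


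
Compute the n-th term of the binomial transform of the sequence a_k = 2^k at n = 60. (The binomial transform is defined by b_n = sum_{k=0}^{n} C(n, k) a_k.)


With a_k = 2^k, b_n = sum_{k=0}^{n} C(n, k) 2^k = (1 + 2)^n by the binomial theorem.
For n = 60: (1 + 2)^60 = 3^60 = 42391158275216203514294433201.

42391158275216203514294433201


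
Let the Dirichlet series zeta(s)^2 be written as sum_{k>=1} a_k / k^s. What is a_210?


The Dirichlet convolution of the constant function 1 with itself gives (1 * 1)(k) = sum_{d | k} 1 = d(k), the number of positive divisors of k.
Since zeta(s) = sum_{k>=1} 1/k^s, we have zeta(s)^2 = sum_{k>=1} d(k)/k^s, so a_k = d(k).
For k = 210: the divisors are 1, 2, 3, 5, 6, 7, 10, 14, 15, 21, 30, 35, 42, 70, 105, 210.
Count = 16.

16
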